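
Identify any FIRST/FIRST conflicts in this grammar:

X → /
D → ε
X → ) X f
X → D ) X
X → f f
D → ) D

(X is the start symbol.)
A FIRST/FIRST conflict occurs when two productions N → α and N → β for the same non-terminal have FIRST(α) ∩ FIRST(β) ≠ ∅ (with ε ∈ FIRST of a nullable right-hand side, so two nullable alternatives also conflict).

FIRST sets of the non-terminals at (or reachable through a nullable prefix from) the front of some alternative:
  FIRST(D) = { ')', ε }

Productions for X:
  X → /: FIRST = { '/' }
  X → ) X f: FIRST = { ')' }
  X → D ) X: FIRST = { ')' }
  X → f f: FIRST = { 'f' }
Productions for D:
  D → ε: FIRST = { ε }
  D → ) D: FIRST = { ')' }

Conflict for X: X → ) X f and X → D ) X
  Overlap: { ')' }

Answer: Yes. X → ')' X f / X → D ')' X on { ')' }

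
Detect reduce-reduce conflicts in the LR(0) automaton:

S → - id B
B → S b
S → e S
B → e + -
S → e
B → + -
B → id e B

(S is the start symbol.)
Augment with S' → S and build the canonical LR(0) collection (I0 = CLOSURE({[S' → . S]}), then GOTO on every symbol after a dot until no new states appear). It has 17 states:
  I0: { [S → . - id B], [S → . e S], [S → . e], [S' → . S] }  — shift
  I1: { [S → - . id B] }  — shift
  I2: { [S' → S .] }  — accept
  I3: { [S → . - id B], [S → . e S], [S → . e], [S → e . S], [S → e .] }  — shift, reduce
  I4: { [S → e S .] }  — reduce
  I5: { [B → . + -], [B → . S b], [B → . e + -], [B → . id e B], [S → - id . B], [S → . - id B], [S → . e S], [S → . e] }  — shift
  I6: { [B → + . -] }  — shift
  I7: { [S → - id B .] }  — reduce
  I8: { [B → S . b] }  — shift
  I9: { [B → e . + -], [S → . - id B], [S → . e S], [S → . e], [S → e . S], [S → e .] }  — shift, reduce
  I10: { [B → id . e B] }  — shift
  I11: { [B → . + -], [B → . S b], [B → . e + -], [B → . id e B], [B → id e . B], [S → . - id B], [S → . e S], [S → . e] }  — shift
  I12: { [B → id e B .] }  — reduce
  I13: { [B → e + . -] }  — shift
  I14: { [B → e + - .] }  — reduce
  I15: { [B → S b .] }  — reduce
  I16: { [B → + - .] }  — reduce

No state contains more than one complete item.

Answer: No reduce-reduce conflicts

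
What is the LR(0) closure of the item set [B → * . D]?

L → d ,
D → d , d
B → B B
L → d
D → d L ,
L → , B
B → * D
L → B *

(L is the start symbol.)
{ [B → * . D], [D → . d , d], [D → . d L ,] }

To compute CLOSURE, for each item [A → α.Bβ] where B is a non-terminal, add [B → .γ] for all productions B → γ; repeat for the newly added items until nothing changes.

Start with: [B → * . D]
  [B → * . D] has the dot before D: add [D → . d , d], [D → . d L ,]
No further items can be added.

CLOSURE = { [B → * . D], [D → . d , d], [D → . d L ,] }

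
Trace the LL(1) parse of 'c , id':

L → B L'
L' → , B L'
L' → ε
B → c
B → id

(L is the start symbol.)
Stack is shown with the top on the left.

Stack     Input     Action
--------------------------
L $       c , id $  output L → B L'
B L' $    c , id $  output B → c
c L' $    c , id $  match 'c'
L' $      , id $    output L' → , B L'
, B L' $  , id $    match ','
B L' $    id $      output B → id
id L' $   id $      match 'id'
L' $      $         output L' → ε
$         $         accept

The string is accepted.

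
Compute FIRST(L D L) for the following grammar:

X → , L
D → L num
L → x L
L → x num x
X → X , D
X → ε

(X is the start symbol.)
FIRST sets of the non-terminals involved (from the grammar, by fixed-point iteration):
  FIRST(L) = { 'x' }

To compute FIRST(L D L), process the symbols left to right:
Symbol L is a non-terminal. Add FIRST(L) \ {ε} = { 'x' }
L is not nullable (ε ∉ FIRST(L)), so stop here.
FIRST(L D L) = { 'x' }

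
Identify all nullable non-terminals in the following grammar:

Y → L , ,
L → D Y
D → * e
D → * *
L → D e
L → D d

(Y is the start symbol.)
A non-terminal is nullable if it can derive ε (the empty string): either it has an ε-production, or it has a production whose right-hand side consists entirely of nullable non-terminals.

There are no ε-productions, so no non-terminal can derive ε.
No non-terminals are nullable.

Answer: None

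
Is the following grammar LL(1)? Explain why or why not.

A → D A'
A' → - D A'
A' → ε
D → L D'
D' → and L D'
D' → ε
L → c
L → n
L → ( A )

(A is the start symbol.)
A grammar is LL(1) if for each non-terminal N with multiple productions, the predict sets of those productions are pairwise disjoint, where PREDICT(N → α) = (FIRST(α) \ {ε}) ∪ (FOLLOW(N) if α ⇒* ε).

Relevant sets:
  FOLLOW(A') = { $, ')' }
  FOLLOW(D') = { $, ')', '-' }

For A':
  PREDICT(A' → '-' D A') = { '-' }
  PREDICT(A' → ε) = { $, ')' }
For D':
  PREDICT(D' → and L D') = { 'and' }
  PREDICT(D' → ε) = { $, ')', '-' }
For L:
  PREDICT(L → c) = { 'c' }
  PREDICT(L → n) = { 'n' }
  PREDICT(L → '(' A ')') = { '(' }
A, D have a single production, so nothing to check there.

All predict sets are disjoint. The grammar IS LL(1).

Answer: Yes, the grammar is LL(1).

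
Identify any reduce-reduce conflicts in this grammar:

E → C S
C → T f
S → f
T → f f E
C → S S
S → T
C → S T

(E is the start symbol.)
Yes — I10: [C → S T .] vs [S → T .]

A reduce-reduce conflict occurs when an LR(0) state has two complete items [A → α .] and [B → β .] — both call for a reduction, and with no lookahead the parser cannot choose between them.

Augment with E' → E and build the canonical LR(0) collection (I0 = CLOSURE({[E' → . E]}), then GOTO on every symbol after a dot until no new states appear). It has 13 states:
  I0: { [C → . S S], [C → . S T], [C → . T f], [E → . C S], [E' → . E], [S → . T], [S → . f], [T → . f f E] }  — shift
  I1: { [E → C . S], [S → . T], [S → . f], [T → . f f E] }  — shift
  I2: { [E' → E .] }  — accept
  I3: { [C → S . S], [C → S . T], [S → . T], [S → . f], [T → . f f E] }  — shift
  I4: { [C → T . f], [S → T .] }  — shift, reduce
  I5: { [S → f .], [T → f . f E] }  — shift, reduce
  I6: { [C → . S S], [C → . S T], [C → . T f], [E → . C S], [S → . T], [S → . f], [T → . f f E], [T → f f . E] }  — shift
  I7: { [T → f f E .] }  — reduce
  I8: { [C → T f .] }  — reduce
  I9: { [C → S S .] }  — reduce
  I10: { [C → S T .], [S → T .] }  — 2 reduces
  I11: { [E → C S .] }  — reduce
  I12: { [S → T .] }  — reduce

I10 contains complete items [C → S T .], [S → T .] — reduce-reduce conflict.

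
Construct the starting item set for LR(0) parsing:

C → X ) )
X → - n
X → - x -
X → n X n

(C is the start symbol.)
First, augment the grammar with C' → C
I₀ = CLOSURE({ [C' → . C] }):
  [C' → . C] has the dot before C: add [C → . X ) )]
  [C → . X ) )] has the dot before X: add [X → . - n], [X → . - x -], [X → . n X n]
No further items can be added.

I₀ = { [C → . X ) )], [C' → . C], [X → . - n], [X → . - x -], [X → . n X n] }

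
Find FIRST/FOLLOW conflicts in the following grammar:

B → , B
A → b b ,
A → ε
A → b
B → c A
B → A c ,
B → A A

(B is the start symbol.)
Yes. A → b b ',' with FOLLOW(A) on { 'b' }; A → b with FOLLOW(A) on { 'b' }

Nullable non-terminals: A, B.
FIRST sets used below: FIRST(A) = { 'b', ε }

A: nullable alternative(s) A → ε; FOLLOW(A) = { $, 'b', 'c' }
  A → b b ,: FIRST \ {ε} = { 'b' } — overlaps FOLLOW(A) on { 'b' }: CONFLICT
  A → ε: FIRST \ {ε} = { } — this is the only nullable alternative, skip
  A → b: FIRST \ {ε} = { 'b' } — overlaps FOLLOW(A) on { 'b' }: CONFLICT

B: nullable alternative(s) B → A A; FOLLOW(B) = { $ }
  B → , B: FIRST \ {ε} = { ',' } — disjoint from FOLLOW(B)
  B → c A: FIRST \ {ε} = { 'c' } — disjoint from FOLLOW(B)
  B → A c ,: FIRST \ {ε} = { 'b', 'c' } — disjoint from FOLLOW(B)
  B → A A: FIRST \ {ε} = { 'b' } — this is the only nullable alternative, skip

So the grammar has 2 FIRST/FOLLOW conflicts (marked CONFLICT above).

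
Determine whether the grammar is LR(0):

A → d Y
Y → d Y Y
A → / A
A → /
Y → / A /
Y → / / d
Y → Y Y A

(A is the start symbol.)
No. Shift-reduce conflict between [A → / .] and [A → . /]

Augment with A' → A and build the canonical LR(0) collection (I0 = CLOSURE({[A' → . A]}), then GOTO on every symbol after a dot until no new states appear). It has 20 states:
  I0: { [A → . / A], [A → . /], [A → . d Y], [A' → . A] }  — shift
  I1: { [A → . / A], [A → . /], [A → . d Y], [A → / . A], [A → / .] }  — shift, reduce
  I2: { [A' → A .] }  — accept
  I3: { [A → d . Y], [Y → . / / d], [Y → . / A /], [Y → . Y Y A], [Y → . d Y Y] }  — shift
  I4: { [A → . / A], [A → . /], [A → . d Y], [Y → / . / d], [Y → / . A /] }  — shift
  I5: { [A → d Y .], [Y → . / / d], [Y → . / A /], [Y → . Y Y A], [Y → . d Y Y], [Y → Y . Y A] }  — shift, reduce
  I6: { [Y → . / / d], [Y → . / A /], [Y → . Y Y A], [Y → . d Y Y], [Y → d . Y Y] }  — shift
  I7: { [Y → . / / d], [Y → . / A /], [Y → . Y Y A], [Y → . d Y Y], [Y → Y . Y A], [Y → d Y . Y] }  — shift
  I8: { [A → . / A], [A → . /], [A → . d Y], [Y → . / / d], [Y → . / A /], [Y → . Y Y A], [Y → . d Y Y], [Y → Y . Y A], [Y → Y Y . A], [Y → d Y Y .] }  — shift, reduce
  I9: { [A → . / A], [A → . /], [A → . d Y], [A → / . A], [A → / .], [Y → / . / d], [Y → / . A /] }  — shift, reduce
  I10: { [Y → Y Y A .] }  — reduce
  I11: { [A → . / A], [A → . /], [A → . d Y], [Y → . / / d], [Y → . / A /], [Y → . Y Y A], [Y → . d Y Y], [Y → Y . Y A], [Y → Y Y . A] }  — shift
  I12: { [A → d . Y], [Y → . / / d], [Y → . / A /], [Y → . Y Y A], [Y → . d Y Y], [Y → d . Y Y] }  — shift
  I13: { [A → d Y .], [Y → . / / d], [Y → . / A /], [Y → . Y Y A], [Y → . d Y Y], [Y → Y . Y A], [Y → d Y . Y] }  — shift, reduce
  I14: { [A → . / A], [A → . /], [A → . d Y], [A → / . A], [A → / .], [Y → / / . d] }  — shift, reduce
  I15: { [A → / A .], [Y → / A . /] }  — shift, reduce
  I16: { [Y → / A / .] }  — reduce
  I17: { [A → / A .] }  — reduce
  I18: { [A → d . Y], [Y → . / / d], [Y → . / A /], [Y → . Y Y A], [Y → . d Y Y], [Y → / / d .] }  — shift, reduce
  I19: { [Y → / A . /] }  — shift

Conflict in state I1:
  Shift-reduce conflict between [A → / .] and [A → . /]
So the grammar is NOT LR(0).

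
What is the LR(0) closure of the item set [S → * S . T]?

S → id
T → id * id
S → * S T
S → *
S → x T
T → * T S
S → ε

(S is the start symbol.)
Start with: [S → * S . T]
  [S → * S . T] has the dot before T: add [T → . id * id], [T → . * T S]
No further items can be added.

CLOSURE = { [S → * S . T], [T → . * T S], [T → . id * id] }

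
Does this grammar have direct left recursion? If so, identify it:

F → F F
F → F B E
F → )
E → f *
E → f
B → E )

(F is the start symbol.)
Yes, F is left-recursive

Direct left recursion occurs when N → N α for some non-terminal N (the right-hand side begins with the left-hand side itself).

F → F F: LEFT RECURSIVE (starts with F)
F → F B E: LEFT RECURSIVE (starts with F)
F → ): starts with ')'
E → f *: starts with f
E → f: starts with f
B → E ): starts with E

The grammar has direct left recursion on: F.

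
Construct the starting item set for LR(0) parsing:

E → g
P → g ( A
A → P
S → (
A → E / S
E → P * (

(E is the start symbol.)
First, augment the grammar with E' → E
I₀ = CLOSURE({ [E' → . E] }):
  [E' → . E] has the dot before E: add [E → . g], [E → . P * (]
  [E → . P * (] has the dot before P: add [P → . g ( A]
No further items can be added.

I₀ = { [E → . P * (], [E → . g], [E' → . E], [P → . g ( A] }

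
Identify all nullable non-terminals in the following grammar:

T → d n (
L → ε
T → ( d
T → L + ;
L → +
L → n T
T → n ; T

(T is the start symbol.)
{ 'L' }

A non-terminal is nullable if it can derive ε (the empty string): either it has an ε-production, or it has a production whose right-hand side consists entirely of nullable non-terminals.

ε-productions: L → ε
So L is immediately nullable.
No further non-terminal can be added: every production for the remaining non-terminals contains a terminal or a non-nullable non-terminal.
Nullable = { 'L' }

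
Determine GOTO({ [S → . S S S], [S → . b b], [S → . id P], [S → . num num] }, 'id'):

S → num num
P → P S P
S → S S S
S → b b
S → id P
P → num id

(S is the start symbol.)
{ [P → . P S P], [P → . num id], [S → id . P] }

GOTO(I, 'id') = CLOSURE({ [A → αX.β] : [A → α.Xβ] ∈ I, X = 'id' })

Items with dot before 'id', with the dot advanced:
  [S → . id P] → [S → id . P]
Closure of the advanced items:
  [S → id . P] has the dot before P: add [P → . P S P], [P → . num id]

GOTO = { [P → . P S P], [P → . num id], [S → id . P] }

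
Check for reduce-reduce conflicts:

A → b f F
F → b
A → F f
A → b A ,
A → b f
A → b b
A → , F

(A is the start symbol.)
A reduce-reduce conflict occurs when an LR(0) state has two complete items [A → α .] and [B → β .] — both call for a reduction, and with no lookahead the parser cannot choose between them.

Augment with A' → A and build the canonical LR(0) collection (I0 = CLOSURE({[A' → . A]}), then GOTO on every symbol after a dot until no new states appear). It has 13 states:
  I0: { [A → . , F], [A → . F f], [A → . b A ,], [A → . b b], [A → . b f F], [A → . b f], [A' → . A], [F → . b] }  — shift
  I1: { [A → , . F], [F → . b] }  — shift
  I2: { [A' → A .] }  — accept
  I3: { [A → F . f] }  — shift
  I4: { [A → . , F], [A → . F f], [A → . b A ,], [A → . b b], [A → . b f F], [A → . b f], [A → b . A ,], [A → b . b], [A → b . f F], [A → b . f], [F → . b], [F → b .] }  — shift, reduce
  I5: { [A → b A . ,] }  — shift
  I6: { [A → . , F], [A → . F f], [A → . b A ,], [A → . b b], [A → . b f F], [A → . b f], [A → b . A ,], [A → b . b], [A → b . f F], [A → b . f], [A → b b .], [F → . b], [F → b .] }  — shift, 2 reduces
  I7: { [A → b f . F], [A → b f .], [F → . b] }  — shift, reduce
  I8: { [A → b f F .] }  — reduce
  I9: { [F → b .] }  — reduce
  I10: { [A → b A , .] }  — reduce
  I11: { [A → F f .] }  — reduce
  I12: { [A → , F .] }  — reduce

I6 contains complete items [A → b b .], [F → b .] — reduce-reduce conflict.

Answer: Yes — I6: [A → b b .] vs [F → b .]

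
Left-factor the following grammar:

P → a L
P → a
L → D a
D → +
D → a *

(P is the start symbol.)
P → a P'
P' → L
P' → ε
L → D a
D → +
D → a *

Left-factoring transforms A → αβ₁ | αβ₂ into A → αA' and A' → β₁ | β₂
(α is the longest common prefix among the alternatives). Repeat until
no nonterminal has two alternatives with a common prefix.

Round 1: P has alternatives sharing prefix 'a'. Introduce P': P → a P'
  Add: P' → L
  Add: P' → ε

No remaining common prefixes — done.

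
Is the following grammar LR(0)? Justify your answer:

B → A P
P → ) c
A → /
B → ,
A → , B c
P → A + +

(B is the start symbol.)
A grammar is LR(0) if no state in the canonical LR(0) collection has:
  - both a shift item (dot before a terminal) and a complete item (shift-reduce conflict), or
  - two or more complete items (reduce-reduce conflict; the accept item [B' → B .] counts as a complete item here).

Augment with B' → B and build the canonical LR(0) collection (I0 = CLOSURE({[B' → . B]}), then GOTO on every symbol after a dot until no new states appear). It has 14 states:
  I0: { [A → . , B c], [A → . /], [B → . ,], [B → . A P], [B' → . B] }  — shift
  I1: { [A → , . B c], [A → . , B c], [A → . /], [B → , .], [B → . ,], [B → . A P] }  — shift, reduce
  I2: { [A → / .] }  — reduce
  I3: { [A → . , B c], [A → . /], [B → A . P], [P → . ) c], [P → . A + +] }  — shift
  I4: { [B' → B .] }  — accept
  I5: { [P → ) . c] }  — shift
  I6: { [A → , . B c], [A → . , B c], [A → . /], [B → . ,], [B → . A P] }  — shift
  I7: { [P → A . + +] }  — shift
  I8: { [B → A P .] }  — reduce
  I9: { [P → A + . +] }  — shift
  I10: { [P → A + + .] }  — reduce
  I11: { [A → , B . c] }  — shift
  I12: { [A → , B c .] }  — reduce
  I13: { [P → ) c .] }  — reduce

Conflict in state I1:
  Shift-reduce conflict between [B → , .] and [A → . , B c]
So the grammar is NOT LR(0).

Answer: No. Shift-reduce conflict between [B → , .] and [A → . , B c]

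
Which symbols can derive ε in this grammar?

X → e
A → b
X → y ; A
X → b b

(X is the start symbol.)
None

A non-terminal is nullable if it can derive ε (the empty string): either it has an ε-production, or it has a production whose right-hand side consists entirely of nullable non-terminals.

There are no ε-productions, so no non-terminal can derive ε.
No non-terminals are nullable.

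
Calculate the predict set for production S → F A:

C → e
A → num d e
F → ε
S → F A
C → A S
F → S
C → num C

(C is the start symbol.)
{ 'num' }

PREDICT(S → F A) = (FIRST(RHS) \ {ε}) ∪ (FOLLOW(S) if ε ∈ FIRST(RHS), i.e. RHS ⇒* ε)
FIRST(F) = { 'num', ε }
FIRST(A) = { 'num' }
FIRST(F A) = { 'num' }
ε ∉ FIRST(F A), so FOLLOW(S) is not added.
PREDICT(S → F A) = { 'num' }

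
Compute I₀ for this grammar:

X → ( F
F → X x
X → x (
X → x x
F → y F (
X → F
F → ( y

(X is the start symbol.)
First, augment the grammar with X' → X
I₀ = CLOSURE({ [X' → . X] }):
  [X' → . X] has the dot before X: add [X → . ( F], [X → . x (], [X → . x x], [X → . F]
  [X → . F] has the dot before F: add [F → . X x], [F → . y F (], [F → . ( y]
No further items can be added.

I₀ = { [F → . ( y], [F → . X x], [F → . y F (], [X → . ( F], [X → . F], [X → . x (], [X → . x x], [X' → . X] }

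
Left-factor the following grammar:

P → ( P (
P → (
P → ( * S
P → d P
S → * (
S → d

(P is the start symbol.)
Left-factoring transforms A → αβ₁ | αβ₂ into A → αA' and A' → β₁ | β₂
(α is the longest common prefix among the alternatives). Repeat until
no nonterminal has two alternatives with a common prefix.

Round 1: P has alternatives sharing prefix '('. Introduce P': P → ( P'
  Add: P' → P (
  Add: P' → ε
  Add: P' → * S

No remaining common prefixes — done.

Resulting grammar:
P → ( P'
P' → P (
P' → ε
P' → * S
P → d P
S → * (
S → d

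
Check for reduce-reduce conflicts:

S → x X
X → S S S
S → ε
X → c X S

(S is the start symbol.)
A reduce-reduce conflict occurs when an LR(0) state has two complete items [A → α .] and [B → β .] — both call for a reduction, and with no lookahead the parser cannot choose between them.

Augment with S' → S and build the canonical LR(0) collection (I0 = CLOSURE({[S' → . S]}), then GOTO on every symbol after a dot until no new states appear). It has 10 states:
  I0: { [S → . x X], [S → .], [S' → . S] }  — shift, reduce
  I1: { [S' → S .] }  — accept
  I2: { [S → . x X], [S → .], [S → x . X], [X → . S S S], [X → . c X S] }  — shift, reduce
  I3: { [S → . x X], [S → .], [X → S . S S] }  — shift, reduce
  I4: { [S → x X .] }  — reduce
  I5: { [S → . x X], [S → .], [X → . S S S], [X → . c X S], [X → c . X S] }  — shift, reduce
  I6: { [S → . x X], [S → .], [X → c X . S] }  — shift, reduce
  I7: { [X → c X S .] }  — reduce
  I8: { [S → . x X], [S → .], [X → S S . S] }  — shift, reduce
  I9: { [X → S S S .] }  — reduce

No state contains more than one complete item.

Answer: No reduce-reduce conflicts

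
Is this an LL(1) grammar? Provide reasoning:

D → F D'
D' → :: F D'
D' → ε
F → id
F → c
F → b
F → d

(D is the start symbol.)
A grammar is LL(1) if for each non-terminal N with multiple productions, the predict sets of those productions are pairwise disjoint, where PREDICT(N → α) = (FIRST(α) \ {ε}) ∪ (FOLLOW(N) if α ⇒* ε).

Relevant sets:
  FOLLOW(D') = { $ }

For D':
  PREDICT(D' → :: F D') = { '::' }
  PREDICT(D' → ε) = { $ }
For F:
  PREDICT(F → id) = { 'id' }
  PREDICT(F → c) = { 'c' }
  PREDICT(F → b) = { 'b' }
  PREDICT(F → d) = { 'd' }
D has a single production, so nothing to check there.

All predict sets are disjoint. The grammar IS LL(1).

Answer: Yes, the grammar is LL(1).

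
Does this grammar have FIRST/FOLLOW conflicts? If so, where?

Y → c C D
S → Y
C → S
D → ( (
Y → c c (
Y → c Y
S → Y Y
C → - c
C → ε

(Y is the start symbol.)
No FIRST/FOLLOW conflicts.

A FIRST/FOLLOW conflict occurs when a non-terminal N has a nullable alternative N → β (β ⇒* ε) and another alternative N → α with FIRST(α) ∩ FOLLOW(N) ≠ ∅: on such a lookahead the parser cannot decide between expanding α and letting N vanish via β.

Nullable non-terminals: C.
FIRST sets used below: FIRST(S) = { 'c' }

C: nullable alternative(s) C → ε; FOLLOW(C) = { '(' }
  C → S: FIRST \ {ε} = { 'c' } — disjoint from FOLLOW(C)
  C → - c: FIRST \ {ε} = { '-' } — disjoint from FOLLOW(C)
  C → ε: FIRST \ {ε} = { } — this is the only nullable alternative, skip

D, S, Y have no nullable alternative, so no FIRST/FOLLOW check is needed there.

No FIRST/FOLLOW conflicts found.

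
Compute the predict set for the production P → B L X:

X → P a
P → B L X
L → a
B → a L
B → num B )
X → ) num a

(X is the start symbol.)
PREDICT(P → B L X) = (FIRST(RHS) \ {ε}) ∪ (FOLLOW(P) if ε ∈ FIRST(RHS), i.e. RHS ⇒* ε)
FIRST(B) = { 'a', 'num' }
FIRST(B L X) = { 'a', 'num' }
ε ∉ FIRST(B L X), so FOLLOW(P) is not added.
PREDICT(P → B L X) = { 'a', 'num' }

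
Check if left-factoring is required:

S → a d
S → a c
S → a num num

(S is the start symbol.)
Left-factoring is needed when two productions for the same non-terminal
share a common prefix on the right-hand side.

Productions for S:
  S → a d
  S → a c
  S → a num num

Found common prefix 'a' in productions for S

Answer: Yes, S has productions with common prefix 'a'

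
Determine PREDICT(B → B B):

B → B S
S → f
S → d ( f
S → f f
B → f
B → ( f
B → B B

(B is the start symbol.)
{ '(', 'f' }

PREDICT(B → B B) = (FIRST(RHS) \ {ε}) ∪ (FOLLOW(B) if ε ∈ FIRST(RHS), i.e. RHS ⇒* ε)
FIRST(B) = { '(', 'f' }
FIRST(B B) = { '(', 'f' }
ε ∉ FIRST(B B), so FOLLOW(B) is not added.
PREDICT(B → B B) = { '(', 'f' }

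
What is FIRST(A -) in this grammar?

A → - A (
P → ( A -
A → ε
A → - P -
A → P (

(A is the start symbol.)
FIRST sets of the non-terminals involved (from the grammar, by fixed-point iteration):
  FIRST(A) = { '(', '-', ε }

To compute FIRST(A -), process the symbols left to right:
Symbol A is a non-terminal. Add FIRST(A) \ {ε} = { '(', '-' }
A is nullable (ε ∈ FIRST(A)), continue to the next symbol.
Symbol - is a terminal. Add '-' and stop.
FIRST(A -) = { '(', '-' }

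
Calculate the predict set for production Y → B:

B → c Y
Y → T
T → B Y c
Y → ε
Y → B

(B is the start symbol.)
PREDICT(Y → B) = (FIRST(RHS) \ {ε}) ∪ (FOLLOW(Y) if ε ∈ FIRST(RHS), i.e. RHS ⇒* ε)
FIRST(B) = { 'c' }
FIRST(B) = { 'c' }
ε ∉ FIRST(B), so FOLLOW(Y) is not added.
PREDICT(Y → B) = { 'c' }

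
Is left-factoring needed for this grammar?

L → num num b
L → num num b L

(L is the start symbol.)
Left-factoring is needed when two productions for the same non-terminal
share a common prefix on the right-hand side.

Productions for L:
  L → num num b
  L → num num b L

Found common prefix 'num num b' in productions for L

Answer: Yes, L has productions with common prefix 'num num b'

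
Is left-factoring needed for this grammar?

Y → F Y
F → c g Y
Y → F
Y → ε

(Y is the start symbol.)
Left-factoring is needed when two productions for the same non-terminal
share a common prefix on the right-hand side.

Productions for Y:
  Y → F Y
  Y → F
  Y → ε

Found common prefix 'F' in productions for Y

Answer: Yes, Y has productions with common prefix 'F'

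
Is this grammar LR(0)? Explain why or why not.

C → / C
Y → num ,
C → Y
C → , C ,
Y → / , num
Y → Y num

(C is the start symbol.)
Augment with C' → C and build the canonical LR(0) collection (I0 = CLOSURE({[C' → . C]}), then GOTO on every symbol after a dot until no new states appear). It has 13 states:
  I0: { [C → . , C ,], [C → . / C], [C → . Y], [C' → . C], [Y → . / , num], [Y → . Y num], [Y → . num ,] }  — shift
  I1: { [C → , . C ,], [C → . , C ,], [C → . / C], [C → . Y], [Y → . / , num], [Y → . Y num], [Y → . num ,] }  — shift
  I2: { [C → . , C ,], [C → . / C], [C → . Y], [C → / . C], [Y → . / , num], [Y → . Y num], [Y → . num ,], [Y → / . , num] }  — shift
  I3: { [C' → C .] }  — accept
  I4: { [C → Y .], [Y → Y . num] }  — shift, reduce
  I5: { [Y → num . ,] }  — shift
  I6: { [Y → num , .] }  — reduce
  I7: { [Y → Y num .] }  — reduce
  I8: { [C → , . C ,], [C → . , C ,], [C → . / C], [C → . Y], [Y → . / , num], [Y → . Y num], [Y → . num ,], [Y → / , . num] }  — shift
  I9: { [C → / C .] }  — reduce
  I10: { [C → , C . ,] }  — shift
  I11: { [Y → / , num .], [Y → num . ,] }  — shift, reduce
  I12: { [C → , C , .] }  — reduce

Conflict in state I4:
  Shift-reduce conflict between [C → Y .] and [Y → Y . num]
So the grammar is NOT LR(0).

Answer: No. Shift-reduce conflict between [C → Y .] and [Y → Y . num]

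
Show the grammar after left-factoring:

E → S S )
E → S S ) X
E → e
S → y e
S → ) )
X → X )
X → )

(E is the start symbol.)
E → S S ) E'
E' → ε
E' → X
E → e
S → y e
S → ) )
X → X )
X → )

Left-factoring transforms A → αβ₁ | αβ₂ into A → αA' and A' → β₁ | β₂
(α is the longest common prefix among the alternatives). Repeat until
no nonterminal has two alternatives with a common prefix.

Round 1: E has alternatives sharing prefix 'S S )'. Introduce E': E → S S ) E'
  Add: E' → ε
  Add: E' → X

No remaining common prefixes — done.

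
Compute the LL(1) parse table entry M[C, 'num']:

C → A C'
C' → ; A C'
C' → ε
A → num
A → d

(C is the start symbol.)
C → A C'

To find M[C, 'num'], we find productions for C where 'num' is in the predict set (PREDICT(N → α) = (FIRST(α) \ {ε}) ∪ (FOLLOW(N) if α ⇒* ε)).

Relevant sets:
  FIRST(A) = { 'd', 'num' }

C → A C': PREDICT = { 'd', 'num' }
  'num' is in predict set, so this production goes in M[C, 'num']

M[C, 'num'] = C → A C'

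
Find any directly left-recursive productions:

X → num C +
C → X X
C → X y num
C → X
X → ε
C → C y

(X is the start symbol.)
Yes, C is left-recursive

X → num C +: starts with num
C → X X: starts with X
C → X y num: starts with X
C → X: starts with X
X → ε: starts with ε
C → C y: LEFT RECURSIVE (starts with C)

The grammar has direct left recursion on: C.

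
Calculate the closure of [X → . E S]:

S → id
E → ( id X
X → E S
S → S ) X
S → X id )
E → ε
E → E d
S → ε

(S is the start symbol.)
{ [E → . ( id X], [E → . E d], [E → .], [X → . E S] }

To compute CLOSURE, for each item [A → α.Bβ] where B is a non-terminal, add [B → .γ] for all productions B → γ; repeat for the newly added items until nothing changes.

Start with: [X → . E S]
  [X → . E S] has the dot before E: add [E → . ( id X], [E → .], [E → . E d]
No further items can be added.

CLOSURE = { [E → . ( id X], [E → . E d], [E → .], [X → . E S] }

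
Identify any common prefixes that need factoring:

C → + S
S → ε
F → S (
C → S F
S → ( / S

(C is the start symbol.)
No, left-factoring is not needed

Left-factoring is needed when two productions for the same non-terminal
share a common prefix on the right-hand side.

Productions for C:
  C → + S
  C → S F
Productions for S:
  S → ε
  S → ( / S

No common prefixes found.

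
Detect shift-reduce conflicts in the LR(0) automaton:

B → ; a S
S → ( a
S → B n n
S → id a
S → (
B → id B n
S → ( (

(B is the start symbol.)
Yes — I7: [S → ( .] vs [S → ( . (]

Augment with B' → B and build the canonical LR(0) collection (I0 = CLOSURE({[B' → . B]}), then GOTO on every symbol after a dot until no new states appear). It has 16 states:
  I0: { [B → . ; a S], [B → . id B n], [B' → . B] }  — shift
  I1: { [B → ; . a S] }  — shift
  I2: { [B' → B .] }  — accept
  I3: { [B → . ; a S], [B → . id B n], [B → id . B n] }  — shift
  I4: { [B → id B . n] }  — shift
  I5: { [B → id B n .] }  — reduce
  I6: { [B → . ; a S], [B → . id B n], [B → ; a . S], [S → . ( (], [S → . ( a], [S → . (], [S → . B n n], [S → . id a] }  — shift
  I7: { [S → ( . (], [S → ( . a], [S → ( .] }  — shift, reduce
  I8: { [S → B . n n] }  — shift
  I9: { [B → ; a S .] }  — reduce
  I10: { [B → . ; a S], [B → . id B n], [B → id . B n], [S → id . a] }  — shift
  I11: { [S → id a .] }  — reduce
  I12: { [S → B n . n] }  — shift
  I13: { [S → B n n .] }  — reduce
  I14: { [S → ( ( .] }  — reduce
  I15: { [S → ( a .] }  — reduce

I7 contains reduce item [S → ( .] and shift items [S → ( . (], [S → ( . a] — shift-reduce conflict.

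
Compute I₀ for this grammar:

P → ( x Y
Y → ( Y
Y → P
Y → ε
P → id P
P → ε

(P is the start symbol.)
{ [P → . ( x Y], [P → . id P], [P → .], [P' → . P] }

First, augment the grammar with P' → P
I₀ = CLOSURE({ [P' → . P] }):
  [P' → . P] has the dot before P: add [P → . ( x Y], [P → . id P], [P → .]
No further items can be added.

I₀ = { [P → . ( x Y], [P → . id P], [P → .], [P' → . P] }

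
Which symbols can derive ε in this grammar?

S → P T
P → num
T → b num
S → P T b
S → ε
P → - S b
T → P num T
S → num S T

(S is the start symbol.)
ε-productions: S → ε
So S is immediately nullable.
No further non-terminal can be added: every production for the remaining non-terminals contains a terminal or a non-nullable non-terminal.
Nullable = { 'S' }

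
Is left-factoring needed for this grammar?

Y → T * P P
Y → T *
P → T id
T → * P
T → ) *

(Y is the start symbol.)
Yes, Y has productions with common prefix 'T *'

Left-factoring is needed when two productions for the same non-terminal
share a common prefix on the right-hand side.

Productions for Y:
  Y → T * P P
  Y → T *
Productions for T:
  T → * P
  T → ) *

Found common prefix 'T *' in productions for Y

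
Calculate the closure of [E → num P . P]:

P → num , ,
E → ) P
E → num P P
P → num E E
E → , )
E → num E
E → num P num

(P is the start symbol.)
To compute CLOSURE, for each item [A → α.Bβ] where B is a non-terminal, add [B → .γ] for all productions B → γ; repeat for the newly added items until nothing changes.

Start with: [E → num P . P]
  [E → num P . P] has the dot before P: add [P → . num , ,], [P → . num E E]
No further items can be added.

CLOSURE = { [E → num P . P], [P → . num , ,], [P → . num E E] }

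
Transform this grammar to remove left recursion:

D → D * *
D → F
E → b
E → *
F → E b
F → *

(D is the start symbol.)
D is directly left-recursive. The standard transformation for
  A → A α₁ | ... | A α_m | β₁ | ... | β_n
is
  A  → β₁ A' | ... | β_n A'
  A' → α₁ A' | ... | α_m A' | ε

D → F becomes D → F D'
D → D * * becomes D' → * * D'
Add D' → ε

Productions for other non-terminals are unchanged:
  E → b
  E → *
  F → E b
  F → *

Resulting grammar:
D → F D'
D' → * * D'
D' → ε
E → b
E → *
F → E b
F → *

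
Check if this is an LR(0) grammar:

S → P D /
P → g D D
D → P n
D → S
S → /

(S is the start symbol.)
A grammar is LR(0) if no state in the canonical LR(0) collection has:
  - both a shift item (dot before a terminal) and a complete item (shift-reduce conflict), or
  - two or more complete items (reduce-reduce conflict; the accept item [S' → S .] counts as a complete item here).

Augment with S' → S and build the canonical LR(0) collection (I0 = CLOSURE({[S' → . S]}), then GOTO on every symbol after a dot until no new states appear). It has 12 states:
  I0: { [P → . g D D], [S → . /], [S → . P D /], [S' → . S] }  — shift
  I1: { [S → / .] }  — reduce
  I2: { [D → . P n], [D → . S], [P → . g D D], [S → . /], [S → . P D /], [S → P . D /] }  — shift
  I3: { [S' → S .] }  — accept
  I4: { [D → . P n], [D → . S], [P → . g D D], [P → g . D D], [S → . /], [S → . P D /] }  — shift
  I5: { [D → . P n], [D → . S], [P → . g D D], [P → g D . D], [S → . /], [S → . P D /] }  — shift
  I6: { [D → . P n], [D → . S], [D → P . n], [P → . g D D], [S → . /], [S → . P D /], [S → P . D /] }  — shift
  I7: { [D → S .] }  — reduce
  I8: { [S → P D . /] }  — shift
  I9: { [D → P n .] }  — reduce
  I10: { [S → P D / .] }  — reduce
  I11: { [P → g D D .] }  — reduce

Every state is either a pure shift/goto state or contains exactly one complete item and nothing to shift — no conflicts. The grammar is LR(0).

Answer: Yes, the grammar is LR(0)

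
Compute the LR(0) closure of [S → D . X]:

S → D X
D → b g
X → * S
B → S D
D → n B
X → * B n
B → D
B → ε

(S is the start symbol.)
To compute CLOSURE, for each item [A → α.Bβ] where B is a non-terminal, add [B → .γ] for all productions B → γ; repeat for the newly added items until nothing changes.

Start with: [S → D . X]
  [S → D . X] has the dot before X: add [X → . * S], [X → . * B n]
No further items can be added.

CLOSURE = { [S → D . X], [X → . * B n], [X → . * S] }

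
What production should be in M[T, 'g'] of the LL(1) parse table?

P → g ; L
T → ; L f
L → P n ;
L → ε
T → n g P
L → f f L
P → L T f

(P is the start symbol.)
Empty (error entry)

To find M[T, 'g'], we find productions for T where 'g' is in the predict set (PREDICT(N → α) = (FIRST(α) \ {ε}) ∪ (FOLLOW(N) if α ⇒* ε)).

T → ; L f: PREDICT = { ';' }
T → n g P: PREDICT = { 'n' }

M[T, 'g'] is empty (no production applies)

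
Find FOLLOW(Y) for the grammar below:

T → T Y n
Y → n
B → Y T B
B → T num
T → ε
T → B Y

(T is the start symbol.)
To compute FOLLOW(Y), find every occurrence of Y on a right-hand side N → α Y β: add FIRST(β) \ {ε}, and if β is empty or nullable also add FOLLOW(N). Iterate to a fixed point.

In T → T Y n: Y is followed by n, add FIRST(n) \ {ε} = { 'n' }
In B → Y T B: Y is followed by T B, add FIRST(T B) \ {ε} = { 'n', 'num' }
In T → B Y: Y is at the end, add FOLLOW(T)

The FOLLOW sets referred to above (computed the same way, to a fixed point):
  FOLLOW(T) = { $, 'n', 'num' }

Taking the union: FOLLOW(Y) = { $, 'n', 'num' }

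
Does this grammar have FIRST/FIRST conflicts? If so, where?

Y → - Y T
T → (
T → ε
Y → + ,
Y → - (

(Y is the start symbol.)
Yes. Y → '-' Y T / Y → '-' '(' on { '-' }

Productions for Y:
  Y → - Y T: FIRST = { '-' }
  Y → + ,: FIRST = { '+' }
  Y → - (: FIRST = { '-' }
Productions for T:
  T → (: FIRST = { '(' }
  T → ε: FIRST = { ε }

Conflict for Y: Y → - Y T and Y → - (
  Overlap: { '-' }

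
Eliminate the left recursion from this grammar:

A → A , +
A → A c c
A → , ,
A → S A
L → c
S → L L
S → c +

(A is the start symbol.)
A is directly left-recursive. The standard transformation for
  A → A α₁ | ... | A α_m | β₁ | ... | β_n
is
  A  → β₁ A' | ... | β_n A'
  A' → α₁ A' | ... | α_m A' | ε

A → , , becomes A → , , A'
A → S A becomes A → S A A'
A → A , + becomes A' → , + A'
A → A c c becomes A' → c c A'
Add A' → ε

Productions for other non-terminals are unchanged:
  L → c
  S → L L
  S → c +

Resulting grammar:
A → , , A'
A → S A A'
A' → , + A'
A' → c c A'
A' → ε
L → c
S → L L
S → c +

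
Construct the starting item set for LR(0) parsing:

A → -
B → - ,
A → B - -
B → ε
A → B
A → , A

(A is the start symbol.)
First, augment the grammar with A' → A
I₀ = CLOSURE({ [A' → . A] }):
  [A' → . A] has the dot before A: add [A → . -], [A → . B - -], [A → . B], [A → . , A]
  [A → . B - -] has the dot before B: add [B → . - ,], [B → .]
No further items can be added.

I₀ = { [A → . , A], [A → . -], [A → . B - -], [A → . B], [A' → . A], [B → . - ,], [B → .] }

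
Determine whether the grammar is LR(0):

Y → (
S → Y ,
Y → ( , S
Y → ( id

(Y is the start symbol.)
No. Shift-reduce conflict between [Y → ( .] and [Y → ( . , S]

A grammar is LR(0) if no state in the canonical LR(0) collection has:
  - both a shift item (dot before a terminal) and a complete item (shift-reduce conflict), or
  - two or more complete items (reduce-reduce conflict; the accept item [Y' → Y .] counts as a complete item here).

Augment with Y' → Y and build the canonical LR(0) collection (I0 = CLOSURE({[Y' → . Y]}), then GOTO on every symbol after a dot until no new states appear). It has 8 states:
  I0: { [Y → . ( , S], [Y → . ( id], [Y → . (], [Y' → . Y] }  — shift
  I1: { [Y → ( . , S], [Y → ( . id], [Y → ( .] }  — shift, reduce
  I2: { [Y' → Y .] }  — accept
  I3: { [S → . Y ,], [Y → ( , . S], [Y → . ( , S], [Y → . ( id], [Y → . (] }  — shift
  I4: { [Y → ( id .] }  — reduce
  I5: { [Y → ( , S .] }  — reduce
  I6: { [S → Y . ,] }  — shift
  I7: { [S → Y , .] }  — reduce

Conflict in state I1:
  Shift-reduce conflict between [Y → ( .] and [Y → ( . , S]
So the grammar is NOT LR(0).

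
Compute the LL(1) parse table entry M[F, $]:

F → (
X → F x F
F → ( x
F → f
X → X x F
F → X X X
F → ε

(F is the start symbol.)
To find M[F, $], we find productions for F where $ is in the predict set (PREDICT(N → α) = (FIRST(α) \ {ε}) ∪ (FOLLOW(N) if α ⇒* ε)).

Relevant sets:
  FIRST(X) = { '(', 'f', 'x' }
  FOLLOW(F) = { $, '(', 'f', 'x' }

F → (: PREDICT = { '(' }
F → ( x: PREDICT = { '(' }
F → f: PREDICT = { 'f' }
F → X X X: PREDICT = { '(', 'f', 'x' }
F → ε: PREDICT = { $, '(', 'f', 'x' }
  $ is in predict set, so this production goes in M[F, $]

M[F, $] = F → ε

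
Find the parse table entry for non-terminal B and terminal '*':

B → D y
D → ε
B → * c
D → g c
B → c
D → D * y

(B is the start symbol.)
B → D y, B → * c

To find M[B, '*'], we find productions for B where '*' is in the predict set (PREDICT(N → α) = (FIRST(α) \ {ε}) ∪ (FOLLOW(N) if α ⇒* ε)).

Relevant sets:
  FIRST(D) = { '*', 'g', ε }

B → D y: PREDICT = { '*', 'g', 'y' }
  '*' is in predict set, so this production goes in M[B, '*']
B → * c: PREDICT = { '*' }
  '*' is in predict set, so this production goes in M[B, '*']
B → c: PREDICT = { 'c' }

M[B, '*'] = B → D y, B → * c  (a multiply-defined cell — the grammar is not LL(1))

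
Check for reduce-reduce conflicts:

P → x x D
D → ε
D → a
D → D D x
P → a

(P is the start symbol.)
A reduce-reduce conflict occurs when an LR(0) state has two complete items [A → α .] and [B → β .] — both call for a reduction, and with no lookahead the parser cannot choose between them.

Augment with P' → P and build the canonical LR(0) collection (I0 = CLOSURE({[P' → . P]}), then GOTO on every symbol after a dot until no new states appear). It has 9 states:
  I0: { [P → . a], [P → . x x D], [P' → . P] }  — shift
  I1: { [P' → P .] }  — accept
  I2: { [P → a .] }  — reduce
  I3: { [P → x . x D] }  — shift
  I4: { [D → . D D x], [D → . a], [D → .], [P → x x . D] }  — shift, reduce
  I5: { [D → . D D x], [D → . a], [D → .], [D → D . D x], [P → x x D .] }  — shift, 2 reduces
  I6: { [D → a .] }  — reduce
  I7: { [D → . D D x], [D → . a], [D → .], [D → D . D x], [D → D D . x] }  — shift, reduce
  I8: { [D → D D x .] }  — reduce

I5 contains complete items [D → .], [P → x x D .] — reduce-reduce conflict.

Answer: Yes — I5: [D → .] vs [P → x x D .]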